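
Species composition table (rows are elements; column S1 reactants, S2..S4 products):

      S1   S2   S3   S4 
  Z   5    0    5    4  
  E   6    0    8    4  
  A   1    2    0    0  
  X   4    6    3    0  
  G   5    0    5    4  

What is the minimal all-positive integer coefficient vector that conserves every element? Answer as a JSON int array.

Z: 6·5 = 30 | 3·0+2·5+5·4 = 30
E: 6·6 = 36 | 3·0+2·8+5·4 = 36
A: 6·1 = 6 | 3·2+2·0+5·0 = 6
X: 6·4 = 24 | 3·6+2·3+5·0 = 24
G: 6·5 = 30 | 3·0+2·5+5·4 = 30
gcd(6,3,2,5) = 1

Coefficients: [6, 3, 2, 5]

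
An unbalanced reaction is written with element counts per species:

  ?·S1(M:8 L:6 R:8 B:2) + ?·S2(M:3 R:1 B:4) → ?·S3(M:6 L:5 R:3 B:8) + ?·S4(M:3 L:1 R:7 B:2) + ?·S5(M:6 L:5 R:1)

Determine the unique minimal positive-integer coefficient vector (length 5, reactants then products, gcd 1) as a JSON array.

Coefficients: [6, 2, 1, 6, 5]

M: 6·8+2·3 = 54 | 1·6+6·3+5·6 = 54
L: 6·6+2·0 = 36 | 1·5+6·1+5·5 = 36
R: 6·8+2·1 = 50 | 1·3+6·7+5·1 = 50
B: 6·2+2·4 = 20 | 1·8+6·2+5·0 = 20
gcd(6,2,1,6,5) = 1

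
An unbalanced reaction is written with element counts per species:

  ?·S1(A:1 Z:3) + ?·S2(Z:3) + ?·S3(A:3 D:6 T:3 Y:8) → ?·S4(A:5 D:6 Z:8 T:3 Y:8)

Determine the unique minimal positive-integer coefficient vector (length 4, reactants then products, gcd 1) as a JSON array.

A: 6·1+2·0+3·3 = 15 | 3·5 = 15
D: 6·0+2·0+3·6 = 18 | 3·6 = 18
Z: 6·3+2·3+3·0 = 24 | 3·8 = 24
T: 6·0+2·0+3·3 = 9 | 3·3 = 9
Y: 6·0+2·0+3·8 = 24 | 3·8 = 24
gcd(6,2,3,3) = 1

Coefficients: [6, 2, 3, 3]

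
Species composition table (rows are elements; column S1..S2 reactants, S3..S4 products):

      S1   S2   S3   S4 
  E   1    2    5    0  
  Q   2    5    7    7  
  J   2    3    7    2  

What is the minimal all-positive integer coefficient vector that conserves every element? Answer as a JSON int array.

E: 5·1+5·2 = 15 | 3·5+2·0 = 15
Q: 5·2+5·5 = 35 | 3·7+2·7 = 35
J: 5·2+5·3 = 25 | 3·7+2·2 = 25
gcd(5,5,3,2) = 1

Coefficients: [5, 5, 3, 2]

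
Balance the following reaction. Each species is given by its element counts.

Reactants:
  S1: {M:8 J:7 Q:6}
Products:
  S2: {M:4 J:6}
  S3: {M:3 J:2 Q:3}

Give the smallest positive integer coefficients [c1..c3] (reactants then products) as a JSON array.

Coefficients: [2, 1, 4]

M: 2·8 = 16 | 1·4+4·3 = 16
J: 2·7 = 14 | 1·6+4·2 = 14
Q: 2·6 = 12 | 1·0+4·3 = 12
gcd(2,1,4) = 1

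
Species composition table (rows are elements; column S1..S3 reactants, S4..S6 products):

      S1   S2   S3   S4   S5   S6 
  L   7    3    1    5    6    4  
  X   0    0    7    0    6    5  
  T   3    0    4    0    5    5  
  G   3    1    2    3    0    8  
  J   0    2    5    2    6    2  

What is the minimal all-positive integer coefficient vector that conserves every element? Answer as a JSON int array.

L: 3·7+2·3+4·1 = 31 | 1·5+3·6+2·4 = 31
X: 3·0+2·0+4·7 = 28 | 1·0+3·6+2·5 = 28
T: 3·3+2·0+4·4 = 25 | 1·0+3·5+2·5 = 25
G: 3·3+2·1+4·2 = 19 | 1·3+3·0+2·8 = 19
J: 3·0+2·2+4·5 = 24 | 1·2+3·6+2·2 = 24
gcd(3,2,4,1,3,2) = 1

Coefficients: [3, 2, 4, 1, 3, 2]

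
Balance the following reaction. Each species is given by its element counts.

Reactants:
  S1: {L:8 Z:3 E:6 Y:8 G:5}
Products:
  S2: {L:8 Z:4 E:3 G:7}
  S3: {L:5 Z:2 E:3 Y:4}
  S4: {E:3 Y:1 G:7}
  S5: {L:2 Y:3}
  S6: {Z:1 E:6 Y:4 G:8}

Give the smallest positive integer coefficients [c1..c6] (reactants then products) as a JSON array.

Coefficients: [6, 1, 6, 1, 5, 2]

L: 6·8 = 48 | 1·8+6·5+1·0+5·2+2·0 = 48
Z: 6·3 = 18 | 1·4+6·2+1·0+5·0+2·1 = 18
E: 6·6 = 36 | 1·3+6·3+1·3+5·0+2·6 = 36
Y: 6·8 = 48 | 1·0+6·4+1·1+5·3+2·4 = 48
G: 6·5 = 30 | 1·7+6·0+1·7+5·0+2·8 = 30
gcd(6,1,6,1,5,2) = 1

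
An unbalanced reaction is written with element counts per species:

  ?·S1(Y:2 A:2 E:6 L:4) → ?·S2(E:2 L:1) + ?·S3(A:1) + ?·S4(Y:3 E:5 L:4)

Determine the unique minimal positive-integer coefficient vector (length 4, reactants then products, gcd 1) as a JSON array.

Coefficients: [3, 4, 6, 2]

Y: 3·2 = 6 | 4·0+6·0+2·3 = 6
A: 3·2 = 6 | 4·0+6·1+2·0 = 6
E: 3·6 = 18 | 4·2+6·0+2·5 = 18
L: 3·4 = 12 | 4·1+6·0+2·4 = 12
gcd(3,4,6,2) = 1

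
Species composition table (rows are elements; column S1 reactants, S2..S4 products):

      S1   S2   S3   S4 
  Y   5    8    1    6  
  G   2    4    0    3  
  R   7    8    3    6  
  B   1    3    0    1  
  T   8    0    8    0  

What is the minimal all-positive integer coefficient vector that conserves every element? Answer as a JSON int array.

Coefficients: [5, 1, 5, 2]

Y: 5·5 = 25 | 1·8+5·1+2·6 = 25
G: 5·2 = 10 | 1·4+5·0+2·3 = 10
R: 5·7 = 35 | 1·8+5·3+2·6 = 35
B: 5·1 = 5 | 1·3+5·0+2·1 = 5
T: 5·8 = 40 | 1·0+5·8+2·0 = 40
gcd(5,1,5,2) = 1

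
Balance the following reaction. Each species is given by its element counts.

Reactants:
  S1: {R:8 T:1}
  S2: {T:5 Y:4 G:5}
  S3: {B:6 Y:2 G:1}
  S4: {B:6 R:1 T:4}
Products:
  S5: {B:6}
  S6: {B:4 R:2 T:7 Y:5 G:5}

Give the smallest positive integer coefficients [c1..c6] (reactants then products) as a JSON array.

B: 1·0+5·0+5·6+4·6 = 54 | 5·6+6·4 = 54
R: 1·8+5·0+5·0+4·1 = 12 | 5·0+6·2 = 12
T: 1·1+5·5+5·0+4·4 = 42 | 5·0+6·7 = 42
Y: 1·0+5·4+5·2+4·0 = 30 | 5·0+6·5 = 30
G: 1·0+5·5+5·1+4·0 = 30 | 5·0+6·5 = 30
gcd(1,5,5,4,5,6) = 1

Coefficients: [1, 5, 5, 4, 5, 6]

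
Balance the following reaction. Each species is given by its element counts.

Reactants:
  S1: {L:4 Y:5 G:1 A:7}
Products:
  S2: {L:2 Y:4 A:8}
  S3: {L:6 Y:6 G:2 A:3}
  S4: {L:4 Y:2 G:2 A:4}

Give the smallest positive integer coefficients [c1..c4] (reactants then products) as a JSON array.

L: 6·4 = 24 | 4·2+2·6+1·4 = 24
Y: 6·5 = 30 | 4·4+2·6+1·2 = 30
G: 6·1 = 6 | 4·0+2·2+1·2 = 6
A: 6·7 = 42 | 4·8+2·3+1·4 = 42
gcd(6,4,2,1) = 1

Coefficients: [6, 4, 2, 1]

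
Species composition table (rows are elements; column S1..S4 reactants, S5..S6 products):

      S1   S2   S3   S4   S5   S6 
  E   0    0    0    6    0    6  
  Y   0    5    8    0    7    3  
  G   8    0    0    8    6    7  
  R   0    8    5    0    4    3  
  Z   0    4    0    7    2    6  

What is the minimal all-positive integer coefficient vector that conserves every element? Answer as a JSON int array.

E: 3·0+1·0+6·0+6·6 = 36 | 5·0+6·6 = 36
Y: 3·0+1·5+6·8+6·0 = 53 | 5·7+6·3 = 53
G: 3·8+1·0+6·0+6·8 = 72 | 5·6+6·7 = 72
R: 3·0+1·8+6·5+6·0 = 38 | 5·4+6·3 = 38
Z: 3·0+1·4+6·0+6·7 = 46 | 5·2+6·6 = 46
gcd(3,1,6,6,5,6) = 1

Coefficients: [3, 1, 6, 6, 5, 6]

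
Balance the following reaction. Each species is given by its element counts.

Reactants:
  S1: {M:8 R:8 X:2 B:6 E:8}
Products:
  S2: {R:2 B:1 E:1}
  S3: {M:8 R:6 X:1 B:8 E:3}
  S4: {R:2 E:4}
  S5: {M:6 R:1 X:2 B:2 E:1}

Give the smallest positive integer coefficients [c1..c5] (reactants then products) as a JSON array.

M: 5·8 = 40 | 6·0+2·8+6·0+4·6 = 40
R: 5·8 = 40 | 6·2+2·6+6·2+4·1 = 40
X: 5·2 = 10 | 6·0+2·1+6·0+4·2 = 10
B: 5·6 = 30 | 6·1+2·8+6·0+4·2 = 30
E: 5·8 = 40 | 6·1+2·3+6·4+4·1 = 40
gcd(5,6,2,6,4) = 1

Coefficients: [5, 6, 2, 6, 4]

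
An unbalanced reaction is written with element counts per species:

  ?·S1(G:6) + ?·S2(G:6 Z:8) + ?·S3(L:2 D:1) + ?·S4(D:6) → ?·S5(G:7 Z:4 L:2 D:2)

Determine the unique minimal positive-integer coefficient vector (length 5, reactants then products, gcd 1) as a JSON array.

G: 4·6+3·6+6·0+1·0 = 42 | 6·7 = 42
Z: 4·0+3·8+6·0+1·0 = 24 | 6·4 = 24
L: 4·0+3·0+6·2+1·0 = 12 | 6·2 = 12
D: 4·0+3·0+6·1+1·6 = 12 | 6·2 = 12
gcd(4,3,6,1,6) = 1

Coefficients: [4, 3, 6, 1, 6]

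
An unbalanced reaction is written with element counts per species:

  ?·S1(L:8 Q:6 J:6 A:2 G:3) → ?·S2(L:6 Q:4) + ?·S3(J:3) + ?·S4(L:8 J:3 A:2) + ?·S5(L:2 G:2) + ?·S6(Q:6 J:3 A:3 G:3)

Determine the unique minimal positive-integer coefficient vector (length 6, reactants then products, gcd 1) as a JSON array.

L: 4·8 = 32 | 3·6+5·0+1·8+3·2+2·0 = 32
Q: 4·6 = 24 | 3·4+5·0+1·0+3·0+2·6 = 24
J: 4·6 = 24 | 3·0+5·3+1·3+3·0+2·3 = 24
A: 4·2 = 8 | 3·0+5·0+1·2+3·0+2·3 = 8
G: 4·3 = 12 | 3·0+5·0+1·0+3·2+2·3 = 12
gcd(4,3,5,1,3,2) = 1

Coefficients: [4, 3, 5, 1, 3, 2]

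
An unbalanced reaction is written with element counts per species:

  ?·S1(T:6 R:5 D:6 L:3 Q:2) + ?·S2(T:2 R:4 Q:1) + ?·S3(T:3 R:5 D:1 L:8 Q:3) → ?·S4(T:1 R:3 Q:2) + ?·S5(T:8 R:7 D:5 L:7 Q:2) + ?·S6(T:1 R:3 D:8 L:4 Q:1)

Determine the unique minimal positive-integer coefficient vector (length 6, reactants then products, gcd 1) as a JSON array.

Coefficients: [5, 4, 3, 6, 5, 1]

T: 5·6+4·2+3·3 = 47 | 6·1+5·8+1·1 = 47
R: 5·5+4·4+3·5 = 56 | 6·3+5·7+1·3 = 56
D: 5·6+4·0+3·1 = 33 | 6·0+5·5+1·8 = 33
L: 5·3+4·0+3·8 = 39 | 6·0+5·7+1·4 = 39
Q: 5·2+4·1+3·3 = 23 | 6·2+5·2+1·1 = 23
gcd(5,4,3,6,5,1) = 1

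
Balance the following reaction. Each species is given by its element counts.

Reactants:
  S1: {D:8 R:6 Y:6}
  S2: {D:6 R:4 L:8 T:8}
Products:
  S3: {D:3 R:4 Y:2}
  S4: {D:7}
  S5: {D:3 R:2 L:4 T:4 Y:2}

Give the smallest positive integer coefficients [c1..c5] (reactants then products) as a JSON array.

D: 4·8+3·6 = 50 | 6·3+2·7+6·3 = 50
R: 4·6+3·4 = 36 | 6·4+2·0+6·2 = 36
L: 4·0+3·8 = 24 | 6·0+2·0+6·4 = 24
T: 4·0+3·8 = 24 | 6·0+2·0+6·4 = 24
Y: 4·6+3·0 = 24 | 6·2+2·0+6·2 = 24
gcd(4,3,6,2,6) = 1

Coefficients: [4, 3, 6, 2, 6]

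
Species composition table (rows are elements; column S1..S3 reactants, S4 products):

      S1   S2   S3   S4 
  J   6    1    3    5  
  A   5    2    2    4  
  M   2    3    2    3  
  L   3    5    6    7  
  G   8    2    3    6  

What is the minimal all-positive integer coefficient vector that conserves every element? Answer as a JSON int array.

J: 2·6+1·1+4·3 = 25 | 5·5 = 25
A: 2·5+1·2+4·2 = 20 | 5·4 = 20
M: 2·2+1·3+4·2 = 15 | 5·3 = 15
L: 2·3+1·5+4·6 = 35 | 5·7 = 35
G: 2·8+1·2+4·3 = 30 | 5·6 = 30
gcd(2,1,4,5) = 1

Coefficients: [2, 1, 4, 5]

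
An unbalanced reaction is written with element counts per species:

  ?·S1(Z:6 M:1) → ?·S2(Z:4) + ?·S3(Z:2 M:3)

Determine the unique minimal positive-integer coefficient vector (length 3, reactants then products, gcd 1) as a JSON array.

Z: 3·6 = 18 | 4·4+1·2 = 18
M: 3·1 = 3 | 4·0+1·3 = 3
gcd(3,4,1) = 1

Coefficients: [3, 4, 1]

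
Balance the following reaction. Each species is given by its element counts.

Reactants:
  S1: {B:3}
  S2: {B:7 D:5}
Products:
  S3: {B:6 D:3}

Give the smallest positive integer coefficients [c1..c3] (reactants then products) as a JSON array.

B: 3·3+3·7 = 30 | 5·6 = 30
D: 3·0+3·5 = 15 | 5·3 = 15
gcd(3,3,5) = 1

Coefficients: [3, 3, 5]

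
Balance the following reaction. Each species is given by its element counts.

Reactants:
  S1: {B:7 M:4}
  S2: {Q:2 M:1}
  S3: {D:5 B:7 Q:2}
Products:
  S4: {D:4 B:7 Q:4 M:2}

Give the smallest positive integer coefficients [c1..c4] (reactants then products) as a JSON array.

Coefficients: [1, 6, 4, 5]

D: 1·0+6·0+4·5 = 20 | 5·4 = 20
B: 1·7+6·0+4·7 = 35 | 5·7 = 35
Q: 1·0+6·2+4·2 = 20 | 5·4 = 20
M: 1·4+6·1+4·0 = 10 | 5·2 = 10
gcd(1,6,4,5) = 1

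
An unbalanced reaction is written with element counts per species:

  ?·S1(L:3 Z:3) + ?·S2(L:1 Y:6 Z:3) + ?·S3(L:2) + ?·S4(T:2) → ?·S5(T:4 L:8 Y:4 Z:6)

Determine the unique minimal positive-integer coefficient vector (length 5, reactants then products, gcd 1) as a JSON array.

Coefficients: [4, 2, 5, 6, 3]

T: 4·0+2·0+5·0+6·2 = 12 | 3·4 = 12
L: 4·3+2·1+5·2+6·0 = 24 | 3·8 = 24
Y: 4·0+2·6+5·0+6·0 = 12 | 3·4 = 12
Z: 4·3+2·3+5·0+6·0 = 18 | 3·6 = 18
gcd(4,2,5,6,3) = 1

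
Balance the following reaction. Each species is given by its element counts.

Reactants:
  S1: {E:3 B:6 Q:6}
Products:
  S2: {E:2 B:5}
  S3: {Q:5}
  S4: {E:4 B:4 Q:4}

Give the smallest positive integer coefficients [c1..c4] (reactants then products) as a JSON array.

E: 4·3 = 12 | 4·2+4·0+1·4 = 12
B: 4·6 = 24 | 4·5+4·0+1·4 = 24
Q: 4·6 = 24 | 4·0+4·5+1·4 = 24
gcd(4,4,4,1) = 1

Coefficients: [4, 4, 4, 1]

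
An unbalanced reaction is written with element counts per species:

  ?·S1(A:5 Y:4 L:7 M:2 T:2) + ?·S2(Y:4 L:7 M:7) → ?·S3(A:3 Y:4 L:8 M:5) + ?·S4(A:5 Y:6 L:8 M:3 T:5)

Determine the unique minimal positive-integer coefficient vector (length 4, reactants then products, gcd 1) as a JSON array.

A: 5·5+3·0 = 25 | 5·3+2·5 = 25
Y: 5·4+3·4 = 32 | 5·4+2·6 = 32
L: 5·7+3·7 = 56 | 5·8+2·8 = 56
M: 5·2+3·7 = 31 | 5·5+2·3 = 31
T: 5·2+3·0 = 10 | 5·0+2·5 = 10
gcd(5,3,5,2) = 1

Coefficients: [5, 3, 5, 2]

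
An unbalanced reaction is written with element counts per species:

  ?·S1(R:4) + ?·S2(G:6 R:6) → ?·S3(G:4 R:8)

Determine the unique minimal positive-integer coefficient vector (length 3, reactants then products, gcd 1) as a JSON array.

Coefficients: [3, 2, 3]

G: 3·0+2·6 = 12 | 3·4 = 12
R: 3·4+2·6 = 24 | 3·8 = 24
gcd(3,2,3) = 1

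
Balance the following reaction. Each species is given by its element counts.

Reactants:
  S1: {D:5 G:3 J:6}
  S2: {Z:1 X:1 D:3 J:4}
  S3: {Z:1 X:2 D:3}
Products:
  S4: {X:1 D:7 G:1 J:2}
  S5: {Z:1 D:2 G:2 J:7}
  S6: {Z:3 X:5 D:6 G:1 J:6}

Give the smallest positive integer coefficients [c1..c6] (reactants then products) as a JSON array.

Z: 5·0+5·1+5·1 = 10 | 5·0+4·1+2·3 = 10
X: 5·0+5·1+5·2 = 15 | 5·1+4·0+2·5 = 15
D: 5·5+5·3+5·3 = 55 | 5·7+4·2+2·6 = 55
G: 5·3+5·0+5·0 = 15 | 5·1+4·2+2·1 = 15
J: 5·6+5·4+5·0 = 50 | 5·2+4·7+2·6 = 50
gcd(5,5,5,5,4,2) = 1

Coefficients: [5, 5, 5, 5, 4, 2]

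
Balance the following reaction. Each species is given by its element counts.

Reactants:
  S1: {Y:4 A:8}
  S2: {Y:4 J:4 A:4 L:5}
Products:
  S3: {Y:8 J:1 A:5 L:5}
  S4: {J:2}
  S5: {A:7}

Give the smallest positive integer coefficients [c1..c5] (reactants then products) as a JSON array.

Coefficients: [2, 2, 2, 3, 2]

Y: 2·4+2·4 = 16 | 2·8+3·0+2·0 = 16
J: 2·0+2·4 = 8 | 2·1+3·2+2·0 = 8
A: 2·8+2·4 = 24 | 2·5+3·0+2·7 = 24
L: 2·0+2·5 = 10 | 2·5+3·0+2·0 = 10
gcd(2,2,2,3,2) = 1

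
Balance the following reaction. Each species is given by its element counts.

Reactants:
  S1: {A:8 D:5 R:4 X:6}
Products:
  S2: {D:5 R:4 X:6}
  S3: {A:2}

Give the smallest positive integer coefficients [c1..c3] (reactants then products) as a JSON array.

A: 1·8 = 8 | 1·0+4·2 = 8
D: 1·5 = 5 | 1·5+4·0 = 5
R: 1·4 = 4 | 1·4+4·0 = 4
X: 1·6 = 6 | 1·6+4·0 = 6
gcd(1,1,4) = 1

Coefficients: [1, 1, 4]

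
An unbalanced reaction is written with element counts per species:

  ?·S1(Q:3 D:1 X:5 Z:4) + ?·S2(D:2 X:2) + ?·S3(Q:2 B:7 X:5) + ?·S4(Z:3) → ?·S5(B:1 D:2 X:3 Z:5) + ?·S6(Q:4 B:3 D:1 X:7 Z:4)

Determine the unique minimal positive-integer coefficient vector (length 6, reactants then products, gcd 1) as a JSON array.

Coefficients: [6, 3, 3, 5, 3, 6]

Q: 6·3+3·0+3·2+5·0 = 24 | 3·0+6·4 = 24
B: 6·0+3·0+3·7+5·0 = 21 | 3·1+6·3 = 21
D: 6·1+3·2+3·0+5·0 = 12 | 3·2+6·1 = 12
X: 6·5+3·2+3·5+5·0 = 51 | 3·3+6·7 = 51
Z: 6·4+3·0+3·0+5·3 = 39 | 3·5+6·4 = 39
gcd(6,3,3,5,3,6) = 1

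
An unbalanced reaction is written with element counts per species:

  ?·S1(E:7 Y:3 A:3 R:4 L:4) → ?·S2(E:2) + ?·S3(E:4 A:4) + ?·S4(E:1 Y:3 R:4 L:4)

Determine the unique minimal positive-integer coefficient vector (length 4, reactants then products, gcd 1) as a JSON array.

Coefficients: [4, 6, 3, 4]

E: 4·7 = 28 | 6·2+3·4+4·1 = 28
Y: 4·3 = 12 | 6·0+3·0+4·3 = 12
A: 4·3 = 12 | 6·0+3·4+4·0 = 12
R: 4·4 = 16 | 6·0+3·0+4·4 = 16
L: 4·4 = 16 | 6·0+3·0+4·4 = 16
gcd(4,6,3,4) = 1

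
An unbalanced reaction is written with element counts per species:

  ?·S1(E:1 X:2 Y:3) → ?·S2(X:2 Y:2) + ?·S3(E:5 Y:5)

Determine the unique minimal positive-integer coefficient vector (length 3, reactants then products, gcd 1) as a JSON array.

E: 5·1 = 5 | 5·0+1·5 = 5
X: 5·2 = 10 | 5·2+1·0 = 10
Y: 5·3 = 15 | 5·2+1·5 = 15
gcd(5,5,1) = 1

Coefficients: [5, 5, 1]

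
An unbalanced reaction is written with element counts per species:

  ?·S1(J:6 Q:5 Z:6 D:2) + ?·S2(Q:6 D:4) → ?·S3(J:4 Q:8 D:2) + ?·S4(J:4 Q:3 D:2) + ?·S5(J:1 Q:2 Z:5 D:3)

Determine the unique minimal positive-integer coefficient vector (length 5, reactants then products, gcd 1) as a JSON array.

J: 5·6+5·0 = 30 | 5·4+1·4+6·1 = 30
Q: 5·5+5·6 = 55 | 5·8+1·3+6·2 = 55
Z: 5·6+5·0 = 30 | 5·0+1·0+6·5 = 30
D: 5·2+5·4 = 30 | 5·2+1·2+6·3 = 30
gcd(5,5,5,1,6) = 1

Coefficients: [5, 5, 5, 1, 6]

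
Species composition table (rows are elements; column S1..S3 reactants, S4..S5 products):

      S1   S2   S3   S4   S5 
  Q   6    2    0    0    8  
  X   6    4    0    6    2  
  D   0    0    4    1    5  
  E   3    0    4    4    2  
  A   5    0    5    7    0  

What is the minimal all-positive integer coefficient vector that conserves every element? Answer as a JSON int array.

Q: 2·6+6·2+5·0 = 24 | 5·0+3·8 = 24
X: 2·6+6·4+5·0 = 36 | 5·6+3·2 = 36
D: 2·0+6·0+5·4 = 20 | 5·1+3·5 = 20
E: 2·3+6·0+5·4 = 26 | 5·4+3·2 = 26
A: 2·5+6·0+5·5 = 35 | 5·7+3·0 = 35
gcd(2,6,5,5,3) = 1

Coefficients: [2, 6, 5, 5, 3]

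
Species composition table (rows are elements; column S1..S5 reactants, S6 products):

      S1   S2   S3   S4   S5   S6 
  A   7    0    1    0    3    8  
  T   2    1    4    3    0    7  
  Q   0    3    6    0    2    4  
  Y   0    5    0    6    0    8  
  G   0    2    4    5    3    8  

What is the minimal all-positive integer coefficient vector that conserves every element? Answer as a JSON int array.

Coefficients: [5, 2, 2, 5, 1, 5]

A: 5·7+2·0+2·1+5·0+1·3 = 40 | 5·8 = 40
T: 5·2+2·1+2·4+5·3+1·0 = 35 | 5·7 = 35
Q: 5·0+2·3+2·6+5·0+1·2 = 20 | 5·4 = 20
Y: 5·0+2·5+2·0+5·6+1·0 = 40 | 5·8 = 40
G: 5·0+2·2+2·4+5·5+1·3 = 40 | 5·8 = 40
gcd(5,2,2,5,1,5) = 1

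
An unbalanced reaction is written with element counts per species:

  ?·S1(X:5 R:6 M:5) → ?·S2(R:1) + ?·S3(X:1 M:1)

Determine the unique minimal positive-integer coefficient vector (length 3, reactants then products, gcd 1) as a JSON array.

Coefficients: [1, 6, 5]

X: 1·5 = 5 | 6·0+5·1 = 5
R: 1·6 = 6 | 6·1+5·0 = 6
M: 1·5 = 5 | 6·0+5·1 = 5
gcd(1,6,5) = 1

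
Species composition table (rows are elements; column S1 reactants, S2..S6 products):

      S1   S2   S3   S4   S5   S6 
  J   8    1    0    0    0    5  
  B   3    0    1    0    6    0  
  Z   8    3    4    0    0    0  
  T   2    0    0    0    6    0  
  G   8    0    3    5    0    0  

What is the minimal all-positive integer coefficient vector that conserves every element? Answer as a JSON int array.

J: 3·8 = 24 | 4·1+3·0+3·0+1·0+4·5 = 24
B: 3·3 = 9 | 4·0+3·1+3·0+1·6+4·0 = 9
Z: 3·8 = 24 | 4·3+3·4+3·0+1·0+4·0 = 24
T: 3·2 = 6 | 4·0+3·0+3·0+1·6+4·0 = 6
G: 3·8 = 24 | 4·0+3·3+3·5+1·0+4·0 = 24
gcd(3,4,3,3,1,4) = 1

Coefficients: [3, 4, 3, 3, 1, 4]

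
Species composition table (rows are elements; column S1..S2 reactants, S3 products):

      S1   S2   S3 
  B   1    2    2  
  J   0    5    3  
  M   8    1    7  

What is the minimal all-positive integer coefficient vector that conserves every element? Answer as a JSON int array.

Coefficients: [4, 3, 5]

B: 4·1+3·2 = 10 | 5·2 = 10
J: 4·0+3·5 = 15 | 5·3 = 15
M: 4·8+3·1 = 35 | 5·7 = 35
gcd(4,3,5) = 1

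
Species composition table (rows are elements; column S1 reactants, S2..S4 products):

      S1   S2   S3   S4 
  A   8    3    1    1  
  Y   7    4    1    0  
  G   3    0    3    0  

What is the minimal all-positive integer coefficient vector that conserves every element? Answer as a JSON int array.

Coefficients: [2, 3, 2, 5]

A: 2·8 = 16 | 3·3+2·1+5·1 = 16
Y: 2·7 = 14 | 3·4+2·1+5·0 = 14
G: 2·3 = 6 | 3·0+2·3+5·0 = 6
gcd(2,3,2,5) = 1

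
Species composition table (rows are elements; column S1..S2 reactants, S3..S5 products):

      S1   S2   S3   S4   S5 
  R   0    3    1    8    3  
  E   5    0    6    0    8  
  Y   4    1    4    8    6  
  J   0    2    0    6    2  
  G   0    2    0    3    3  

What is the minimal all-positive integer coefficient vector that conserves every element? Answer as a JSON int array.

Coefficients: [6, 6, 1, 1, 3]

R: 6·0+6·3 = 18 | 1·1+1·8+3·3 = 18
E: 6·5+6·0 = 30 | 1·6+1·0+3·8 = 30
Y: 6·4+6·1 = 30 | 1·4+1·8+3·6 = 30
J: 6·0+6·2 = 12 | 1·0+1·6+3·2 = 12
G: 6·0+6·2 = 12 | 1·0+1·3+3·3 = 12
gcd(6,6,1,1,3) = 1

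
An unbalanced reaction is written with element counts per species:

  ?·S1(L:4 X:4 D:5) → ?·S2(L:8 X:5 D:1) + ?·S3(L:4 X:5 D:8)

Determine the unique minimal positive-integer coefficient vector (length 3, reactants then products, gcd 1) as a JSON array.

Coefficients: [5, 1, 3]

L: 5·4 = 20 | 1·8+3·4 = 20
X: 5·4 = 20 | 1·5+3·5 = 20
D: 5·5 = 25 | 1·1+3·8 = 25
gcd(5,1,3) = 1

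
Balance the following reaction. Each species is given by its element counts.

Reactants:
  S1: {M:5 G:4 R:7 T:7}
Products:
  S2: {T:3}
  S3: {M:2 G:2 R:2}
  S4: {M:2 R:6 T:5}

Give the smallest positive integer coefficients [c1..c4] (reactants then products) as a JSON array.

Coefficients: [2, 3, 4, 1]

M: 2·5 = 10 | 3·0+4·2+1·2 = 10
G: 2·4 = 8 | 3·0+4·2+1·0 = 8
R: 2·7 = 14 | 3·0+4·2+1·6 = 14
T: 2·7 = 14 | 3·3+4·0+1·5 = 14
gcd(2,3,4,1) = 1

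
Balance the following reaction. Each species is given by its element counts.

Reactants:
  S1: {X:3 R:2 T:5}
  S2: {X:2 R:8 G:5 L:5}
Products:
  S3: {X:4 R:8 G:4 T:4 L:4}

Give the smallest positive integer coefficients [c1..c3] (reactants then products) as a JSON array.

Coefficients: [4, 4, 5]

X: 4·3+4·2 = 20 | 5·4 = 20
R: 4·2+4·8 = 40 | 5·8 = 40
G: 4·0+4·5 = 20 | 5·4 = 20
T: 4·5+4·0 = 20 | 5·4 = 20
L: 4·0+4·5 = 20 | 5·4 = 20
gcd(4,4,5) = 1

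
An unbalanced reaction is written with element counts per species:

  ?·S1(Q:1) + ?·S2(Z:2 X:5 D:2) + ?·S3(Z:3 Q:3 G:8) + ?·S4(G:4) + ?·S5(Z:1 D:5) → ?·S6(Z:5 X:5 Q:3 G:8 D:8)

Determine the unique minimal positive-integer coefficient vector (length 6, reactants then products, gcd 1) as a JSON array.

Coefficients: [6, 5, 3, 4, 6, 5]

Z: 6·0+5·2+3·3+4·0+6·1 = 25 | 5·5 = 25
X: 6·0+5·5+3·0+4·0+6·0 = 25 | 5·5 = 25
Q: 6·1+5·0+3·3+4·0+6·0 = 15 | 5·3 = 15
G: 6·0+5·0+3·8+4·4+6·0 = 40 | 5·8 = 40
D: 6·0+5·2+3·0+4·0+6·5 = 40 | 5·8 = 40
gcd(6,5,3,4,6,5) = 1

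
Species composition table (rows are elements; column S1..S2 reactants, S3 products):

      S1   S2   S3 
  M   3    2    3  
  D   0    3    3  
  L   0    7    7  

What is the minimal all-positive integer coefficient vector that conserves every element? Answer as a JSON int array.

M: 1·3+3·2 = 9 | 3·3 = 9
D: 1·0+3·3 = 9 | 3·3 = 9
L: 1·0+3·7 = 21 | 3·7 = 21
gcd(1,3,3) = 1

Coefficients: [1, 3, 3]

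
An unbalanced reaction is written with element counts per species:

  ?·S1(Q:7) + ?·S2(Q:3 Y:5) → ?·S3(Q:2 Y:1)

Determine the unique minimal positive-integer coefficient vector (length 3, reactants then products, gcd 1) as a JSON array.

Coefficients: [1, 1, 5]

Q: 1·7+1·3 = 10 | 5·2 = 10
Y: 1·0+1·5 = 5 | 5·1 = 5
gcd(1,1,5) = 1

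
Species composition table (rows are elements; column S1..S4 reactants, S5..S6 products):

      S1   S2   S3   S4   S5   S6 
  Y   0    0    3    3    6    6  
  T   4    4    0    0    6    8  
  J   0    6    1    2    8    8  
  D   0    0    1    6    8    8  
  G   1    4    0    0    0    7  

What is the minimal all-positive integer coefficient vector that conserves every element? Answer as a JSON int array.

Y: 5·0+4·0+4·3+6·3 = 30 | 2·6+3·6 = 30
T: 5·4+4·4+4·0+6·0 = 36 | 2·6+3·8 = 36
J: 5·0+4·6+4·1+6·2 = 40 | 2·8+3·8 = 40
D: 5·0+4·0+4·1+6·6 = 40 | 2·8+3·8 = 40
G: 5·1+4·4+4·0+6·0 = 21 | 2·0+3·7 = 21
gcd(5,4,4,6,2,3) = 1

Coefficients: [5, 4, 4, 6, 2, 3]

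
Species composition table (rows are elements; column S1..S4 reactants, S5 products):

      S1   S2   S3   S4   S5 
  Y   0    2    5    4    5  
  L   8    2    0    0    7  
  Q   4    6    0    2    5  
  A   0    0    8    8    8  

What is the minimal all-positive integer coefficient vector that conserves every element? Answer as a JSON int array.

Y: 5·0+1·2+4·5+2·4 = 30 | 6·5 = 30
L: 5·8+1·2+4·0+2·0 = 42 | 6·7 = 42
Q: 5·4+1·6+4·0+2·2 = 30 | 6·5 = 30
A: 5·0+1·0+4·8+2·8 = 48 | 6·8 = 48
gcd(5,1,4,2,6) = 1

Coefficients: [5, 1, 4, 2, 6]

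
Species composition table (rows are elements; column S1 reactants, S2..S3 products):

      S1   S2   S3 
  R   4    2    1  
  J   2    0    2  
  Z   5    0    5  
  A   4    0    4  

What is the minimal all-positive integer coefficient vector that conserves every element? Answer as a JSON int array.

Coefficients: [2, 3, 2]

R: 2·4 = 8 | 3·2+2·1 = 8
J: 2·2 = 4 | 3·0+2·2 = 4
Z: 2·5 = 10 | 3·0+2·5 = 10
A: 2·4 = 8 | 3·0+2·4 = 8
gcd(2,3,2) = 1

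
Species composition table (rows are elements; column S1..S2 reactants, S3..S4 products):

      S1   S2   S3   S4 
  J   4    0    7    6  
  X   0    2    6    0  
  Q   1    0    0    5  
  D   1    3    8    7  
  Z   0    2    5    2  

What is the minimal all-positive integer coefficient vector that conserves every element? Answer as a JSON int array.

J: 5·4+6·0 = 20 | 2·7+1·6 = 20
X: 5·0+6·2 = 12 | 2·6+1·0 = 12
Q: 5·1+6·0 = 5 | 2·0+1·5 = 5
D: 5·1+6·3 = 23 | 2·8+1·7 = 23
Z: 5·0+6·2 = 12 | 2·5+1·2 = 12
gcd(5,6,2,1) = 1

Coefficients: [5, 6, 2, 1]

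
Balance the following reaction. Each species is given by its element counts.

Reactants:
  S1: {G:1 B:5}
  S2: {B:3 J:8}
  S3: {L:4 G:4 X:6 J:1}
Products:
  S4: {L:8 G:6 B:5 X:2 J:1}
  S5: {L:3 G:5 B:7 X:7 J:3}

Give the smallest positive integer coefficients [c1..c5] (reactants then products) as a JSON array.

Coefficients: [6, 1, 5, 1, 4]

L: 6·0+1·0+5·4 = 20 | 1·8+4·3 = 20
G: 6·1+1·0+5·4 = 26 | 1·6+4·5 = 26
B: 6·5+1·3+5·0 = 33 | 1·5+4·7 = 33
X: 6·0+1·0+5·6 = 30 | 1·2+4·7 = 30
J: 6·0+1·8+5·1 = 13 | 1·1+4·3 = 13
gcd(6,1,5,1,4) = 1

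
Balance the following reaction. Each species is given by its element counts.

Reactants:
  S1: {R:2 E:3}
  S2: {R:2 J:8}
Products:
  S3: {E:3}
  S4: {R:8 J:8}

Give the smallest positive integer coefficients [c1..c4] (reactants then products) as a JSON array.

Coefficients: [3, 1, 3, 1]

R: 3·2+1·2 = 8 | 3·0+1·8 = 8
J: 3·0+1·8 = 8 | 3·0+1·8 = 8
E: 3·3+1·0 = 9 | 3·3+1·0 = 9
gcd(3,1,3,1) = 1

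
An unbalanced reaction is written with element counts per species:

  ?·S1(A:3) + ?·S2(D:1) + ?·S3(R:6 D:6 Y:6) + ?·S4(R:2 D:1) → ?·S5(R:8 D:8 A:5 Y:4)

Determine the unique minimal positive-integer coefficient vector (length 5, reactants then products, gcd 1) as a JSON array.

Coefficients: [5, 6, 2, 6, 3]

R: 5·0+6·0+2·6+6·2 = 24 | 3·8 = 24
D: 5·0+6·1+2·6+6·1 = 24 | 3·8 = 24
A: 5·3+6·0+2·0+6·0 = 15 | 3·5 = 15
Y: 5·0+6·0+2·6+6·0 = 12 | 3·4 = 12
gcd(5,6,2,6,3) = 1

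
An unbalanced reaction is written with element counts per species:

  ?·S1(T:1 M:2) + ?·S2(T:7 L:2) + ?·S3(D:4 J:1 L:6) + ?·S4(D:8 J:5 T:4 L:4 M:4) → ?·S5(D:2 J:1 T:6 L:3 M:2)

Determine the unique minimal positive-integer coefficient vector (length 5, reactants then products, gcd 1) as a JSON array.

D: 4·0+4·0+1·4+1·8 = 12 | 6·2 = 12
J: 4·0+4·0+1·1+1·5 = 6 | 6·1 = 6
T: 4·1+4·7+1·0+1·4 = 36 | 6·6 = 36
L: 4·0+4·2+1·6+1·4 = 18 | 6·3 = 18
M: 4·2+4·0+1·0+1·4 = 12 | 6·2 = 12
gcd(4,4,1,1,6) = 1

Coefficients: [4, 4, 1, 1, 6]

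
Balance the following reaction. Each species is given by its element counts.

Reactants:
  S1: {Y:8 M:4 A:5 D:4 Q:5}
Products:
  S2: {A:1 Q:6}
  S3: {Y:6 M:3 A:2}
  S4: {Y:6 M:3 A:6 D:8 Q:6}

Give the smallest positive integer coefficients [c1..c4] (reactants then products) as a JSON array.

Coefficients: [6, 2, 5, 3]

Y: 6·8 = 48 | 2·0+5·6+3·6 = 48
M: 6·4 = 24 | 2·0+5·3+3·3 = 24
A: 6·5 = 30 | 2·1+5·2+3·6 = 30
D: 6·4 = 24 | 2·0+5·0+3·8 = 24
Q: 6·5 = 30 | 2·6+5·0+3·6 = 30
gcd(6,2,5,3) = 1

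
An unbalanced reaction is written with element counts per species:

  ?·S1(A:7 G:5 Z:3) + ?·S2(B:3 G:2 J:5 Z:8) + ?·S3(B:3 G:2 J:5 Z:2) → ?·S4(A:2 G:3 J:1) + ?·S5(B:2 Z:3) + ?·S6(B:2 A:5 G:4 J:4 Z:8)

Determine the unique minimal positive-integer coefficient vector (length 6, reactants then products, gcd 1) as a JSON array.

B: 4·0+3·3+1·3 = 12 | 4·0+2·2+4·2 = 12
A: 4·7+3·0+1·0 = 28 | 4·2+2·0+4·5 = 28
G: 4·5+3·2+1·2 = 28 | 4·3+2·0+4·4 = 28
J: 4·0+3·5+1·5 = 20 | 4·1+2·0+4·4 = 20
Z: 4·3+3·8+1·2 = 38 | 4·0+2·3+4·8 = 38
gcd(4,3,1,4,2,4) = 1

Coefficients: [4, 3, 1, 4, 2, 4]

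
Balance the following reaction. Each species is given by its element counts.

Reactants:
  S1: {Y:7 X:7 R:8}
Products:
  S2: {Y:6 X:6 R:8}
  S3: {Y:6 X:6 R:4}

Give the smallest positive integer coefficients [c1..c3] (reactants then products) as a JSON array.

Coefficients: [6, 5, 2]

Y: 6·7 = 42 | 5·6+2·6 = 42
X: 6·7 = 42 | 5·6+2·6 = 42
R: 6·8 = 48 | 5·8+2·4 = 48
gcd(6,5,2) = 1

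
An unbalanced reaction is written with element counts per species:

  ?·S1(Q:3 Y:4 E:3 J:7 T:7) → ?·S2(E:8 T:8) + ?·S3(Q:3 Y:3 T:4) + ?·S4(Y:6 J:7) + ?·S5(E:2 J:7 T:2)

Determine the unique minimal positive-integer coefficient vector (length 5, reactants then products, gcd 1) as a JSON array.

Coefficients: [6, 1, 6, 1, 5]

Q: 6·3 = 18 | 1·0+6·3+1·0+5·0 = 18
Y: 6·4 = 24 | 1·0+6·3+1·6+5·0 = 24
E: 6·3 = 18 | 1·8+6·0+1·0+5·2 = 18
J: 6·7 = 42 | 1·0+6·0+1·7+5·7 = 42
T: 6·7 = 42 | 1·8+6·4+1·0+5·2 = 42
gcd(6,1,6,1,5) = 1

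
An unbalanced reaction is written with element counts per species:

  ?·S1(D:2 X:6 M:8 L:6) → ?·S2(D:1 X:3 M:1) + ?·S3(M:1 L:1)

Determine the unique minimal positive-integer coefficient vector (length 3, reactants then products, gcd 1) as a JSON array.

Coefficients: [1, 2, 6]

D: 1·2 = 2 | 2·1+6·0 = 2
X: 1·6 = 6 | 2·3+6·0 = 6
M: 1·8 = 8 | 2·1+6·1 = 8
L: 1·6 = 6 | 2·0+6·1 = 6
gcd(1,2,6) = 1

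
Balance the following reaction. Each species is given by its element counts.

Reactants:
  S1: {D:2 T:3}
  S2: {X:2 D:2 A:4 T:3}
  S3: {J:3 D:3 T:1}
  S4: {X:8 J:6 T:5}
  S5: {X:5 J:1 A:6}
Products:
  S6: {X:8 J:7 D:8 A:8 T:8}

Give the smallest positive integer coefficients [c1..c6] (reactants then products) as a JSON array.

X: 5·0+2·2+6·0+1·8+4·5 = 32 | 4·8 = 32
J: 5·0+2·0+6·3+1·6+4·1 = 28 | 4·7 = 28
D: 5·2+2·2+6·3+1·0+4·0 = 32 | 4·8 = 32
A: 5·0+2·4+6·0+1·0+4·6 = 32 | 4·8 = 32
T: 5·3+2·3+6·1+1·5+4·0 = 32 | 4·8 = 32
gcd(5,2,6,1,4,4) = 1

Coefficients: [5, 2, 6, 1, 4, 4]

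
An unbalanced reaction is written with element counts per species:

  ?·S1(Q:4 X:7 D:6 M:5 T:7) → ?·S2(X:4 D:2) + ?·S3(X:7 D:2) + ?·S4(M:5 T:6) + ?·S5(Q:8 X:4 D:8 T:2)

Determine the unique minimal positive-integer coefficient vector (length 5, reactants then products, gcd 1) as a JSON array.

Coefficients: [6, 4, 2, 6, 3]

Q: 6·4 = 24 | 4·0+2·0+6·0+3·8 = 24
X: 6·7 = 42 | 4·4+2·7+6·0+3·4 = 42
D: 6·6 = 36 | 4·2+2·2+6·0+3·8 = 36
M: 6·5 = 30 | 4·0+2·0+6·5+3·0 = 30
T: 6·7 = 42 | 4·0+2·0+6·6+3·2 = 42
gcd(6,4,2,6,3) = 1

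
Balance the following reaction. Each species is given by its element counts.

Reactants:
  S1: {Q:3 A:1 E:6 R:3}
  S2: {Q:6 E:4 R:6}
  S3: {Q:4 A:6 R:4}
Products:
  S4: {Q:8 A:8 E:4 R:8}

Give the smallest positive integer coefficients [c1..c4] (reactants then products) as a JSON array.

Coefficients: [2, 1, 5, 4]

Q: 2·3+1·6+5·4 = 32 | 4·8 = 32
A: 2·1+1·0+5·6 = 32 | 4·8 = 32
E: 2·6+1·4+5·0 = 16 | 4·4 = 16
R: 2·3+1·6+5·4 = 32 | 4·8 = 32
gcd(2,1,5,4) = 1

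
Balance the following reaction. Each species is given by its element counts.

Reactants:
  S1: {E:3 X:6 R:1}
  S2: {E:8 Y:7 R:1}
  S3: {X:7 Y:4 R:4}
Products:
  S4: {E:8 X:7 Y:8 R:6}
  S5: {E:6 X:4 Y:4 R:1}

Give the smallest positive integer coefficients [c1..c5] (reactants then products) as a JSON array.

Coefficients: [4, 4, 1, 1, 6]

E: 4·3+4·8+1·0 = 44 | 1·8+6·6 = 44
X: 4·6+4·0+1·7 = 31 | 1·7+6·4 = 31
Y: 4·0+4·7+1·4 = 32 | 1·8+6·4 = 32
R: 4·1+4·1+1·4 = 12 | 1·6+6·1 = 12
gcd(4,4,1,1,6) = 1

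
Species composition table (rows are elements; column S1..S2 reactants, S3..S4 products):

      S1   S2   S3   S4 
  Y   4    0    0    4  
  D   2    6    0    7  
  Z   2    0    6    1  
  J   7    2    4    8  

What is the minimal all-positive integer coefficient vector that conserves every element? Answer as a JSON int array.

Coefficients: [6, 5, 1, 6]

Y: 6·4+5·0 = 24 | 1·0+6·4 = 24
D: 6·2+5·6 = 42 | 1·0+6·7 = 42
Z: 6·2+5·0 = 12 | 1·6+6·1 = 12
J: 6·7+5·2 = 52 | 1·4+6·8 = 52
gcd(6,5,1,6) = 1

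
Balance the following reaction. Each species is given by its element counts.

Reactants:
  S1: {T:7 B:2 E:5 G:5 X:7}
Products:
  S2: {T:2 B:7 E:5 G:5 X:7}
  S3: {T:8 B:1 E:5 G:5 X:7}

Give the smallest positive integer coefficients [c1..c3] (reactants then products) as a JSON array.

T: 6·7 = 42 | 1·2+5·8 = 42
B: 6·2 = 12 | 1·7+5·1 = 12
E: 6·5 = 30 | 1·5+5·5 = 30
G: 6·5 = 30 | 1·5+5·5 = 30
X: 6·7 = 42 | 1·7+5·7 = 42
gcd(6,1,5) = 1

Coefficients: [6, 1, 5]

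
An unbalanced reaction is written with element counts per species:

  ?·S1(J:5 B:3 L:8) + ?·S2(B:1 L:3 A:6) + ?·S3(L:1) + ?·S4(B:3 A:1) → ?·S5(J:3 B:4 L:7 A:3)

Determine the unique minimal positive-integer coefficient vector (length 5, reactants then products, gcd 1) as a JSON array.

J: 3·5+2·0+5·0+3·0 = 15 | 5·3 = 15
B: 3·3+2·1+5·0+3·3 = 20 | 5·4 = 20
L: 3·8+2·3+5·1+3·0 = 35 | 5·7 = 35
A: 3·0+2·6+5·0+3·1 = 15 | 5·3 = 15
gcd(3,2,5,3,5) = 1

Coefficients: [3, 2, 5, 3, 5]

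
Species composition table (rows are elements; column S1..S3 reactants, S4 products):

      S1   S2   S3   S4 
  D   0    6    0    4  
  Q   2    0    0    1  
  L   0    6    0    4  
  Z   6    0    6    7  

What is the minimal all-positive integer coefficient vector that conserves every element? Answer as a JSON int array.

Coefficients: [3, 4, 4, 6]

D: 3·0+4·6+4·0 = 24 | 6·4 = 24
Q: 3·2+4·0+4·0 = 6 | 6·1 = 6
L: 3·0+4·6+4·0 = 24 | 6·4 = 24
Z: 3·6+4·0+4·6 = 42 | 6·7 = 42
gcd(3,4,4,6) = 1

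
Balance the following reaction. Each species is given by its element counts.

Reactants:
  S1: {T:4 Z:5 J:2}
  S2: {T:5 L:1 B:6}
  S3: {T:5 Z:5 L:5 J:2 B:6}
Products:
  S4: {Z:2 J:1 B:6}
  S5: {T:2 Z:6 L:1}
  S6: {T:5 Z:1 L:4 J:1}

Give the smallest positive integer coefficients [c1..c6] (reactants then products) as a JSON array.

T: 1·4+1·5+5·5 = 34 | 6·0+2·2+6·5 = 34
Z: 1·5+1·0+5·5 = 30 | 6·2+2·6+6·1 = 30
L: 1·0+1·1+5·5 = 26 | 6·0+2·1+6·4 = 26
J: 1·2+1·0+5·2 = 12 | 6·1+2·0+6·1 = 12
B: 1·0+1·6+5·6 = 36 | 6·6+2·0+6·0 = 36
gcd(1,1,5,6,2,6) = 1

Coefficients: [1, 1, 5, 6, 2, 6]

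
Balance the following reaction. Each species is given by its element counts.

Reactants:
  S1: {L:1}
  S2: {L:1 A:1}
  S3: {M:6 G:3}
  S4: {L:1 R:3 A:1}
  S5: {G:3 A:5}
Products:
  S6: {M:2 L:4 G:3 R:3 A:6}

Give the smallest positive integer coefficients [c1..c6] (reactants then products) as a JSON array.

M: 4·0+5·0+1·6+3·0+2·0 = 6 | 3·2 = 6
L: 4·1+5·1+1·0+3·1+2·0 = 12 | 3·4 = 12
G: 4·0+5·0+1·3+3·0+2·3 = 9 | 3·3 = 9
R: 4·0+5·0+1·0+3·3+2·0 = 9 | 3·3 = 9
A: 4·0+5·1+1·0+3·1+2·5 = 18 | 3·6 = 18
gcd(4,5,1,3,2,3) = 1

Coefficients: [4, 5, 1, 3, 2, 3]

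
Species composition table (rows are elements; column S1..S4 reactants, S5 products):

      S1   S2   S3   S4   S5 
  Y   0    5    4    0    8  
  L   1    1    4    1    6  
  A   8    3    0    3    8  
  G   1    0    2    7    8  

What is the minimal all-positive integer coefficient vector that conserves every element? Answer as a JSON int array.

Coefficients: [2, 4, 5, 4, 5]

Y: 2·0+4·5+5·4+4·0 = 40 | 5·8 = 40
L: 2·1+4·1+5·4+4·1 = 30 | 5·6 = 30
A: 2·8+4·3+5·0+4·3 = 40 | 5·8 = 40
G: 2·1+4·0+5·2+4·7 = 40 | 5·8 = 40
gcd(2,4,5,4,5) = 1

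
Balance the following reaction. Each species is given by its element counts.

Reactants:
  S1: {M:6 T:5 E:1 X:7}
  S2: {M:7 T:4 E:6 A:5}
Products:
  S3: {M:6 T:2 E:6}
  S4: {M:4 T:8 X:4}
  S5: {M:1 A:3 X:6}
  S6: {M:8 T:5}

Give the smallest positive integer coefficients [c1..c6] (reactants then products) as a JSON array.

M: 6·6+3·7 = 57 | 4·6+3·4+5·1+2·8 = 57
T: 6·5+3·4 = 42 | 4·2+3·8+5·0+2·5 = 42
E: 6·1+3·6 = 24 | 4·6+3·0+5·0+2·0 = 24
A: 6·0+3·5 = 15 | 4·0+3·0+5·3+2·0 = 15
X: 6·7+3·0 = 42 | 4·0+3·4+5·6+2·0 = 42
gcd(6,3,4,3,5,2) = 1

Coefficients: [6, 3, 4, 3, 5, 2]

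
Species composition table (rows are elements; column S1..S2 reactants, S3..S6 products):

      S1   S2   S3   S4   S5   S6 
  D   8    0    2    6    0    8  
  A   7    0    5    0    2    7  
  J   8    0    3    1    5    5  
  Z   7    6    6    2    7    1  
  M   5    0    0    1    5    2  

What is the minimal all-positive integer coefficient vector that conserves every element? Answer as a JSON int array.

Coefficients: [4, 3, 3, 3, 3, 1]

D: 4·8+3·0 = 32 | 3·2+3·6+3·0+1·8 = 32
A: 4·7+3·0 = 28 | 3·5+3·0+3·2+1·7 = 28
J: 4·8+3·0 = 32 | 3·3+3·1+3·5+1·5 = 32
Z: 4·7+3·6 = 46 | 3·6+3·2+3·7+1·1 = 46
M: 4·5+3·0 = 20 | 3·0+3·1+3·5+1·2 = 20
gcd(4,3,3,3,3,1) = 1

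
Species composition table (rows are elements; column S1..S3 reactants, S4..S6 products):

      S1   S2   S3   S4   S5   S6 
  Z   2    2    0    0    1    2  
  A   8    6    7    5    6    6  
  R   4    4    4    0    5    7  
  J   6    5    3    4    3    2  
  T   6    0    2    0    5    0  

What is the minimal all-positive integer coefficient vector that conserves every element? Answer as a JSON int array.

Z: 3·2+2·2+6·0 = 10 | 6·0+6·1+2·2 = 10
A: 3·8+2·6+6·7 = 78 | 6·5+6·6+2·6 = 78
R: 3·4+2·4+6·4 = 44 | 6·0+6·5+2·7 = 44
J: 3·6+2·5+6·3 = 46 | 6·4+6·3+2·2 = 46
T: 3·6+2·0+6·2 = 30 | 6·0+6·5+2·0 = 30
gcd(3,2,6,6,6,2) = 1

Coefficients: [3, 2, 6, 6, 6, 2]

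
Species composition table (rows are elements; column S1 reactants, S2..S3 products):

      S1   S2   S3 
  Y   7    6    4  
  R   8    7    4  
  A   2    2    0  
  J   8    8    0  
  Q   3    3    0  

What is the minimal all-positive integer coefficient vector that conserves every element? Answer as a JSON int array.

Coefficients: [4, 4, 1]

Y: 4·7 = 28 | 4·6+1·4 = 28
R: 4·8 = 32 | 4·7+1·4 = 32
A: 4·2 = 8 | 4·2+1·0 = 8
J: 4·8 = 32 | 4·8+1·0 = 32
Q: 4·3 = 12 | 4·3+1·0 = 12
gcd(4,4,1) = 1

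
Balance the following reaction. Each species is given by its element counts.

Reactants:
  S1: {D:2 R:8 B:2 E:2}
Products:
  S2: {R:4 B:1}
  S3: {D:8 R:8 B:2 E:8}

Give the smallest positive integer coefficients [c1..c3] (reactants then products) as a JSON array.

Coefficients: [4, 6, 1]

D: 4·2 = 8 | 6·0+1·8 = 8
R: 4·8 = 32 | 6·4+1·8 = 32
B: 4·2 = 8 | 6·1+1·2 = 8
E: 4·2 = 8 | 6·0+1·8 = 8
gcd(4,6,1) = 1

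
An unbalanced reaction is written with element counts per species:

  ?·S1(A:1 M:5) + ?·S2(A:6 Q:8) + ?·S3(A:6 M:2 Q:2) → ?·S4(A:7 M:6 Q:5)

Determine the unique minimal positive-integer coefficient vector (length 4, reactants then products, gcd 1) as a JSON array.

A: 2·1+1·6+1·6 = 14 | 2·7 = 14
M: 2·5+1·0+1·2 = 12 | 2·6 = 12
Q: 2·0+1·8+1·2 = 10 | 2·5 = 10
gcd(2,1,1,2) = 1

Coefficients: [2, 1, 1, 2]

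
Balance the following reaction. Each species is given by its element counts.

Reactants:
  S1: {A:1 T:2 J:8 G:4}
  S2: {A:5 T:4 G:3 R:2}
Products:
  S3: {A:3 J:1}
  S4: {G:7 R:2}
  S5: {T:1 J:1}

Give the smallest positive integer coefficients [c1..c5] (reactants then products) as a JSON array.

A: 1·1+1·5 = 6 | 2·3+1·0+6·0 = 6
T: 1·2+1·4 = 6 | 2·0+1·0+6·1 = 6
J: 1·8+1·0 = 8 | 2·1+1·0+6·1 = 8
G: 1·4+1·3 = 7 | 2·0+1·7+6·0 = 7
R: 1·0+1·2 = 2 | 2·0+1·2+6·0 = 2
gcd(1,1,2,1,6) = 1

Coefficients: [1, 1, 2, 1, 6]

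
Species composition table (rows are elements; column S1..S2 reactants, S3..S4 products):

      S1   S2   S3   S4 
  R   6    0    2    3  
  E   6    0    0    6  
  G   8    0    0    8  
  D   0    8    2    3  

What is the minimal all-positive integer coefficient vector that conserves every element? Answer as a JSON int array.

R: 4·6+3·0 = 24 | 6·2+4·3 = 24
E: 4·6+3·0 = 24 | 6·0+4·6 = 24
G: 4·8+3·0 = 32 | 6·0+4·8 = 32
D: 4·0+3·8 = 24 | 6·2+4·3 = 24
gcd(4,3,6,4) = 1

Coefficients: [4, 3, 6, 4]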